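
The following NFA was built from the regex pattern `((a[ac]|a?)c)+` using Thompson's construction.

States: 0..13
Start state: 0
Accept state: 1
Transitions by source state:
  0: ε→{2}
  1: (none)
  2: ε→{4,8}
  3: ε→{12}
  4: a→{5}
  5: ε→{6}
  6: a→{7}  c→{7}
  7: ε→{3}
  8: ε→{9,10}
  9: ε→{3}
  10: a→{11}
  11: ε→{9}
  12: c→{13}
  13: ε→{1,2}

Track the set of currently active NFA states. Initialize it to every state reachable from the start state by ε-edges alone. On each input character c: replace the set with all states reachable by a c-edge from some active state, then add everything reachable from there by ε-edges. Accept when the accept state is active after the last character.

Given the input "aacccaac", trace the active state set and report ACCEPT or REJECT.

Answer: ACCEPT

Steps:
start: ε-closure({0}) = {0,2,3,4,8,9,10,12}
'a' @ 1: {3,5,6,9,11,12}
'a' @ 2: {3,7,12}
'c' @ 3: {1,2,3,4,8,9,10,12,13}  ✓accept
'c' @ 4: {1,2,3,4,8,9,10,12,13}  ✓accept
'c' @ 5: {1,2,3,4,8,9,10,12,13}  ✓accept
'a' @ 6: {3,5,6,9,11,12}
'a' @ 7: {3,7,12}
'c' @ 8: {1,2,3,4,8,9,10,12,13}  ✓accept
final: {1,2,3,4,8,9,10,12,13}; accept 1 in set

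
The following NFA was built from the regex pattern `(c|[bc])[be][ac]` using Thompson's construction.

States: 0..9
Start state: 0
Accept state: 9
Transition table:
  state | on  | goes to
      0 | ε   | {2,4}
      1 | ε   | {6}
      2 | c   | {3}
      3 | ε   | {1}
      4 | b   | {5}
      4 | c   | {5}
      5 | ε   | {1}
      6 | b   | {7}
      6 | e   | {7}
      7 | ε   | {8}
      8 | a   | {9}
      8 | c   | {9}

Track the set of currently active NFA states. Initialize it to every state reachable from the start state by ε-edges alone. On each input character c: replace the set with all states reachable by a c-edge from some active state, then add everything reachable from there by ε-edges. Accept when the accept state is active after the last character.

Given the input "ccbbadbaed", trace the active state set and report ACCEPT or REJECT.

initial (ε-close {0}): {0,2,4}
'c' @ 1: {1,3,5,6}
'c' @ 2: {}  — state set empty
rest 'bbadbaed' ignored (set empty)
final: {}; accept 9 not in set

Answer: REJECT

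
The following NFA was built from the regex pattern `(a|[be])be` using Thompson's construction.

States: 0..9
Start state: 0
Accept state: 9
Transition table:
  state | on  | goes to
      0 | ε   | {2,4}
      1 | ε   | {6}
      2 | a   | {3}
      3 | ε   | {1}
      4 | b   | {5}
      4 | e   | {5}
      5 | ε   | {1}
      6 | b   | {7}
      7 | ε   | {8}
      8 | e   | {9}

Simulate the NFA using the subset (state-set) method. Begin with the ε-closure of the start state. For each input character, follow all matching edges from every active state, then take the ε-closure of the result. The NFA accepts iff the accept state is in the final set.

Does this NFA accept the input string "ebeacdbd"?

S₀ = ε-closure({0}) = {0,2,4}
'e' @ 1: {1,5,6}
'b' @ 2: {7,8}
'e' @ 3: {9}  [accepting]
'a' @ 4: {}  — state set empty
rest 'cdbd' ignored (set empty)
end set {} — state 9 not in

Answer: REJECT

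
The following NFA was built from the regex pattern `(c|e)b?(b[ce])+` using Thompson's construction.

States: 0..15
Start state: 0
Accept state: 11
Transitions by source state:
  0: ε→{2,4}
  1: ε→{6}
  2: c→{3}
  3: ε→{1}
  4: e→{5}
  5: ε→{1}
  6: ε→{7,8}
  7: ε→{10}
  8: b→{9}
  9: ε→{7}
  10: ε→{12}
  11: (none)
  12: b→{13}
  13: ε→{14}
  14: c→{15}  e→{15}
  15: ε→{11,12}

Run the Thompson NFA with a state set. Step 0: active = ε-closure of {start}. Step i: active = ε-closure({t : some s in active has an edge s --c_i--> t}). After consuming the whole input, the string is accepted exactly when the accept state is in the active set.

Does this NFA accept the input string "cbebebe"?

start: ε-closure({0}) = {0,2,4}
'c' @ 1: {1,3,6,7,8,10,12}
'b' @ 2: {7,9,10,12,13,14}
'e' @ 3: {11,12,15}  [accepting]
'b' @ 4: {13,14}
'e' @ 5: {11,12,15}  [accepting]
'b' @ 6: {13,14}
'e' @ 7: {11,12,15}  [accepting]
after full input: {11,12,15}  (accept=11 in)

Answer: ACCEPT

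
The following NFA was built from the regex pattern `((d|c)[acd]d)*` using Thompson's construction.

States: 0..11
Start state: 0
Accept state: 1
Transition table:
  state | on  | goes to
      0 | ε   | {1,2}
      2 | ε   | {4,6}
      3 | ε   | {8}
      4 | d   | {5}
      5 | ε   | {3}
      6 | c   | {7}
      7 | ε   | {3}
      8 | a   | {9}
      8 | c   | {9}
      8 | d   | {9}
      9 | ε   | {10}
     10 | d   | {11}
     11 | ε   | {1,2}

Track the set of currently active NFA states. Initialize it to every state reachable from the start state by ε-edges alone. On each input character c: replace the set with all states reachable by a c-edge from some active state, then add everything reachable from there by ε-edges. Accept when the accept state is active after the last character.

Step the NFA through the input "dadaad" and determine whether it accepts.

Answer: REJECT

Derivation:
S₀ = ε-closure({0}) = {0,1,2,4,6}
'd' @ 1: {3,5,8}
'a' @ 2: {9,10}
'd' @ 3: {1,2,4,6,11}  [accepting]
'a' @ 4: {}  — dead — no transitions
rest 'ad' ignored (set empty)
end set {} — state 1 not in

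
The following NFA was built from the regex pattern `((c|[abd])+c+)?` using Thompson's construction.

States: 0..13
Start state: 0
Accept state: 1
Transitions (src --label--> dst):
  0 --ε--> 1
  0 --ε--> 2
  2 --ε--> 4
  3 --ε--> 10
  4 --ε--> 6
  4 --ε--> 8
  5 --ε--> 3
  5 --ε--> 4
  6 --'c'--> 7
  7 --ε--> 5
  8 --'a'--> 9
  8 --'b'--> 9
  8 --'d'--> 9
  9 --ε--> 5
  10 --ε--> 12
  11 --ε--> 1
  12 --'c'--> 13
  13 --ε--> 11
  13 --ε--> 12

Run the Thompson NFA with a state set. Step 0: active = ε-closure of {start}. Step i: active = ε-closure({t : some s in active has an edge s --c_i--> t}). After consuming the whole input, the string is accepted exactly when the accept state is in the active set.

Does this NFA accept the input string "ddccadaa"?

Answer: REJECT

Trace:
S₀ = ε-closure({0}) = {0,1,2,4,6,8}
'd' @ 1: {3,4,5,6,8,9,10,12}
'd' @ 2: {3,4,5,6,8,9,10,12}
'c' @ 3: {1,3,4,5,6,7,8,10,11,12,13}  (accept∈set)
'c' @ 4: {1,3,4,5,6,7,8,10,11,12,13}  (accept∈set)
'a' @ 5: {3,4,5,6,8,9,10,12}
'd' @ 6: {3,4,5,6,8,9,10,12}
'a' @ 7: {3,4,5,6,8,9,10,12}
'a' @ 8: {3,4,5,6,8,9,10,12}
end set {3,4,5,6,8,9,10,12} — state 1 not in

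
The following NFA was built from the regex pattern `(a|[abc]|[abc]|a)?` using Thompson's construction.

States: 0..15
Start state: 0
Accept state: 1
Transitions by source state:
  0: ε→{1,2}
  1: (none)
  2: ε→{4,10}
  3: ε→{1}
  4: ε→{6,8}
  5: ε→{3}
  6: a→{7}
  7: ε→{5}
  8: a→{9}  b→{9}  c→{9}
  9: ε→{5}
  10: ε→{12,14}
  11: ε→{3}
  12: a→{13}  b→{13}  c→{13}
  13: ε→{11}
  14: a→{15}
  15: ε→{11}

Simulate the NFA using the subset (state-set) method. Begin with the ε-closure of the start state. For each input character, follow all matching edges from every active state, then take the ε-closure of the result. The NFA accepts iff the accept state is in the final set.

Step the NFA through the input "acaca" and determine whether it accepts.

initial (ε-close {0}): {0,1,2,4,6,8,10,12,14}
'a' @ 1: {1,3,5,7,9,11,13,15}  [accepting]
'c' @ 2: {}  — dead — no transitions
rest 'aca' ignored (set empty)
end set {} — state 1 not in

Answer: REJECT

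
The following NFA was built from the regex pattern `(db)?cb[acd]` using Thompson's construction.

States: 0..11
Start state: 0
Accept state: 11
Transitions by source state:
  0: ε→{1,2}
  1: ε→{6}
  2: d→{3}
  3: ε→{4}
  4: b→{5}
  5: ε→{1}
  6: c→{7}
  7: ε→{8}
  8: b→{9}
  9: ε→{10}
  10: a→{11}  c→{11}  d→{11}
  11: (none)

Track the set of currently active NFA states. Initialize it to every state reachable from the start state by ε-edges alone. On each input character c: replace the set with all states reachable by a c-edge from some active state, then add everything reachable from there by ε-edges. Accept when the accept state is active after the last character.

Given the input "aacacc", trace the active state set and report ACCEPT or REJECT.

start: ε-closure({0}) = {0,1,2,6}
'a' @ 1: {}  — state set empty
rest 'acacc' ignored (set empty)
end set {} — state 11 not in

Answer: REJECT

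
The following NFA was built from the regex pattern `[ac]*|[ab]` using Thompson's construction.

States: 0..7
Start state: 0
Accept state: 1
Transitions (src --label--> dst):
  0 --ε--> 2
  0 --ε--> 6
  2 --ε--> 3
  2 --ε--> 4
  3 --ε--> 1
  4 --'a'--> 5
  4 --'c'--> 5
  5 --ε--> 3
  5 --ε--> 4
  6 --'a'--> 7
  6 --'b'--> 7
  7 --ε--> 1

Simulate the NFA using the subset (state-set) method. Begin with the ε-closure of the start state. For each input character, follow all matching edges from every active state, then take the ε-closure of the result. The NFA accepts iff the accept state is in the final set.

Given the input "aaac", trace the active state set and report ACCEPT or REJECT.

Answer: ACCEPT

Trace:
S₀ = ε-closure({0}) = {0,1,2,3,4,6}
'a' @ 1: {1,3,4,5,7}  (accept∈set)
'a' @ 2: {1,3,4,5}  (accept∈set)
'a' @ 3: {1,3,4,5}  (accept∈set)
'c' @ 4: {1,3,4,5}  (accept∈set)
after full input: {1,3,4,5}  (accept=1 in)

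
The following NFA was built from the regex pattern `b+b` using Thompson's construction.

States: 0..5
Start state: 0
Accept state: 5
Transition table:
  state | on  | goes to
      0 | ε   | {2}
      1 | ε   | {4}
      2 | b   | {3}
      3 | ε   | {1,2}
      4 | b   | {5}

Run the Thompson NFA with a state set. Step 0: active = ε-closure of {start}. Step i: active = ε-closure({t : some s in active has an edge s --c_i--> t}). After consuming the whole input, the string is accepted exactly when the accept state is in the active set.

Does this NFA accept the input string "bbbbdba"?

Answer: REJECT

Trace:
S₀ = ε-closure({0}) = {0,2}
'b' @ 1: {1,2,3,4}
'b' @ 2: {1,2,3,4,5}  ✓accept
'b' @ 3: {1,2,3,4,5}  ✓accept
'b' @ 4: {1,2,3,4,5}  ✓accept
'd' @ 5: {}  — state set empty
rest 'ba' ignored (set empty)
after full input: {}  (accept=5 not in)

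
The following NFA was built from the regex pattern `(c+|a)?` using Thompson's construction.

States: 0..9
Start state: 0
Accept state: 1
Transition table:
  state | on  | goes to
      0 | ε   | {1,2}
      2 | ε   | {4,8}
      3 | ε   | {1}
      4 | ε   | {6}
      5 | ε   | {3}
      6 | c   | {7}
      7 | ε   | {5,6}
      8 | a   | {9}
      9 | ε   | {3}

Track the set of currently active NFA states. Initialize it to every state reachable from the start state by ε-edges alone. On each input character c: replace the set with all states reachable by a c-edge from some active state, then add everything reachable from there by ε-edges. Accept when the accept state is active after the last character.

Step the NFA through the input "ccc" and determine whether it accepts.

initial (ε-close {0}): {0,1,2,4,6,8}
'c' @ 1: {1,3,5,6,7}  [accepting]
'c' @ 2: {1,3,5,6,7}  [accepting]
'c' @ 3: {1,3,5,6,7}  [accepting]
final: {1,3,5,6,7}; accept 1 in set

Answer: ACCEPT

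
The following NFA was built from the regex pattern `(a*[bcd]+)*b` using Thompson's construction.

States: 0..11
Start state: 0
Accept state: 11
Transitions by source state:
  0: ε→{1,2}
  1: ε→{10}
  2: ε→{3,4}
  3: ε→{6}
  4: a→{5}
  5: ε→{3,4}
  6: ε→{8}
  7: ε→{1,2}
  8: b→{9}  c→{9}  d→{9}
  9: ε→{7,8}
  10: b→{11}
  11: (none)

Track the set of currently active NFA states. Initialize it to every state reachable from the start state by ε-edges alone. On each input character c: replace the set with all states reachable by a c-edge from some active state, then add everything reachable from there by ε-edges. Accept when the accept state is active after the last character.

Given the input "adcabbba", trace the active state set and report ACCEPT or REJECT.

Answer: REJECT

Trace:
S₀ = ε-closure({0}) = {0,1,2,3,4,6,8,10}
'a' @ 1: {3,4,5,6,8}
'd' @ 2: {1,2,3,4,6,7,8,9,10}
'c' @ 3: {1,2,3,4,6,7,8,9,10}
'a' @ 4: {3,4,5,6,8}
'b' @ 5: {1,2,3,4,6,7,8,9,10}
'b' @ 6: {1,2,3,4,6,7,8,9,10,11}  (accept∈set)
'b' @ 7: {1,2,3,4,6,7,8,9,10,11}  (accept∈set)
'a' @ 8: {3,4,5,6,8}
end set {3,4,5,6,8} — state 11 not in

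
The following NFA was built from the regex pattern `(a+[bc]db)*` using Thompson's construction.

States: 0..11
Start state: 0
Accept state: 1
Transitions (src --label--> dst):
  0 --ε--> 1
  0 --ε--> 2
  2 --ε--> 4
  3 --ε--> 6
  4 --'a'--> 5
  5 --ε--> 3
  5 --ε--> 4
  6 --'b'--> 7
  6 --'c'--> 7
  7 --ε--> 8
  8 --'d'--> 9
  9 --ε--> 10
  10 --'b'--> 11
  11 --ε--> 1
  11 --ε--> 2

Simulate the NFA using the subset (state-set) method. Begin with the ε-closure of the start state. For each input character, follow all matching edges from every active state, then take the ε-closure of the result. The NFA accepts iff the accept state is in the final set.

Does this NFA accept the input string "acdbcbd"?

Answer: REJECT

Steps:
start: ε-closure({0}) = {0,1,2,4}
'a' @ 1: {3,4,5,6}
'c' @ 2: {7,8}
'd' @ 3: {9,10}
'b' @ 4: {1,2,4,11}  [accepting]
'c' @ 5: {}  — no active states
rest 'bd' ignored (set empty)
after full input: {}  (accept=1 not in)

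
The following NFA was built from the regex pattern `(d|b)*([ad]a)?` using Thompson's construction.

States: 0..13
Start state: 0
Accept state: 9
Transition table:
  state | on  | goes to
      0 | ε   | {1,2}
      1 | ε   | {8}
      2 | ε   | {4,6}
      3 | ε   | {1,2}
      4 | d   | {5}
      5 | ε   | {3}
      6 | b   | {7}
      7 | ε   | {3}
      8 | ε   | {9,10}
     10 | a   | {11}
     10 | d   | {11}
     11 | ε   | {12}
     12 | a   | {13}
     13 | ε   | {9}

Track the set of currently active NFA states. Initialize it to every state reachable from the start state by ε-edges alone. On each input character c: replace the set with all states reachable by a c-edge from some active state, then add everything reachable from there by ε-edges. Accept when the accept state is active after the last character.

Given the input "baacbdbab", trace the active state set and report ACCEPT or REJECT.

Answer: REJECT

Steps:
start: ε-closure({0}) = {0,1,2,4,6,8,9,10}
'b' @ 1: {1,2,3,4,6,7,8,9,10}  [accepting]
'a' @ 2: {11,12}
'a' @ 3: {9,13}  [accepting]
'c' @ 4: {}  — state set empty
rest 'bdbab' ignored (set empty)
final: {}; accept 9 not in set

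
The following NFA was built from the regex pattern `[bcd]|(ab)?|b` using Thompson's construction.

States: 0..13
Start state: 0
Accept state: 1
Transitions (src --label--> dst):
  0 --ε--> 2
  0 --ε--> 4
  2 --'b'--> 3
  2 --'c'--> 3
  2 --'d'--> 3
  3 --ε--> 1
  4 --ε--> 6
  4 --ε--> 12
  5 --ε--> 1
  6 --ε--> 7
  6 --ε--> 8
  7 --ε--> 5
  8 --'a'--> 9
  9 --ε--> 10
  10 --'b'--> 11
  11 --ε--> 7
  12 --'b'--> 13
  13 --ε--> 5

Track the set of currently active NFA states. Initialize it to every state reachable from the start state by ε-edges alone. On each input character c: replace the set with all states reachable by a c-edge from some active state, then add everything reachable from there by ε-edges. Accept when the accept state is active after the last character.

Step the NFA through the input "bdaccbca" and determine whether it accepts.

Answer: REJECT

Derivation:
start: ε-closure({0}) = {0,1,2,4,5,6,7,8,12}
'b' @ 1: {1,3,5,13}  ✓accept
'd' @ 2: {}  — state set empty
rest 'accbca' ignored (set empty)
after full input: {}  (accept=1 not in)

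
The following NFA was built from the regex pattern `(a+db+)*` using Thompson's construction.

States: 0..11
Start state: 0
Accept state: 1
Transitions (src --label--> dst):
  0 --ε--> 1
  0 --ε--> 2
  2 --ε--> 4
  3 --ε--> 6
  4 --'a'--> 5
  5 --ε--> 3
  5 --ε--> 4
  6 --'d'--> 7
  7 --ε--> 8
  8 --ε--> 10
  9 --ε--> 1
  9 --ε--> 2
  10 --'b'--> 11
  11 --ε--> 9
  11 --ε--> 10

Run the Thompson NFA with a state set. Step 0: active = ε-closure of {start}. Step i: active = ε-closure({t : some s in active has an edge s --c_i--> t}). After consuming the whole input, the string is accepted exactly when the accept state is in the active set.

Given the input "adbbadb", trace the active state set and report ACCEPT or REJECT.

S₀ = ε-closure({0}) = {0,1,2,4}
'a' @ 1: {3,4,5,6}
'd' @ 2: {7,8,10}
'b' @ 3: {1,2,4,9,10,11}  ✓accept
'b' @ 4: {1,2,4,9,10,11}  ✓accept
'a' @ 5: {3,4,5,6}
'd' @ 6: {7,8,10}
'b' @ 7: {1,2,4,9,10,11}  ✓accept
after full input: {1,2,4,9,10,11}  (accept=1 in)

Answer: ACCEPT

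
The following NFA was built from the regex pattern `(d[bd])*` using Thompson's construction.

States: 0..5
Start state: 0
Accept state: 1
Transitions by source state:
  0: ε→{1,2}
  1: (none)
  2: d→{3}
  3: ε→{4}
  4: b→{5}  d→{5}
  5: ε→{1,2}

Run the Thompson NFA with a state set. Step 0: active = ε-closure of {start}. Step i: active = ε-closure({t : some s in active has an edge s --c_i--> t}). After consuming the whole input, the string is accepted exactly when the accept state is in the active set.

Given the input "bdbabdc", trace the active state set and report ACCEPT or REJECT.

initial (ε-close {0}): {0,1,2}
'b' @ 1: {}  — state set empty
rest 'dbabdc' ignored (set empty)
end set {} — state 1 not in

Answer: REJECT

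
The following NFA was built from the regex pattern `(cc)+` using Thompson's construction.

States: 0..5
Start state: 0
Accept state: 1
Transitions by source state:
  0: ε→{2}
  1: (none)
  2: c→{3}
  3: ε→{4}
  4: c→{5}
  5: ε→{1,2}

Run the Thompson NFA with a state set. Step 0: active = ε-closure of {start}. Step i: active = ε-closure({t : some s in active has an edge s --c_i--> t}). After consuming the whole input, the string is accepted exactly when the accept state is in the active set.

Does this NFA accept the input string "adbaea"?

initial (ε-close {0}): {0,2}
'a' @ 1: {}  — state set empty
rest 'dbaea' ignored (set empty)
end set {} — state 1 not in

Answer: REJECT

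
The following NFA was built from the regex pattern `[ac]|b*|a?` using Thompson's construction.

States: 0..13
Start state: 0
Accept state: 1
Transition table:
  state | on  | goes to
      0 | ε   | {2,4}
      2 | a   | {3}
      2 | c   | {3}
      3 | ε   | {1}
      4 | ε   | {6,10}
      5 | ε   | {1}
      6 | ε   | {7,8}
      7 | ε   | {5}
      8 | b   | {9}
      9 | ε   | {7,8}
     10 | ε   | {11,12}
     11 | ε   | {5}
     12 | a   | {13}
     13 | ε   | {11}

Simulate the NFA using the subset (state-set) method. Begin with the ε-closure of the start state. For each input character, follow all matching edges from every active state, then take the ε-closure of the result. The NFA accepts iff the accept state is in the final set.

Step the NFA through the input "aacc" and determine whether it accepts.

Answer: REJECT

Steps:
start: ε-closure({0}) = {0,1,2,4,5,6,7,8,10,11,12}
'a' @ 1: {1,3,5,11,13}  [accepting]
'a' @ 2: {}  — dead — no transitions
rest 'cc' ignored (set empty)
end set {} — state 1 not in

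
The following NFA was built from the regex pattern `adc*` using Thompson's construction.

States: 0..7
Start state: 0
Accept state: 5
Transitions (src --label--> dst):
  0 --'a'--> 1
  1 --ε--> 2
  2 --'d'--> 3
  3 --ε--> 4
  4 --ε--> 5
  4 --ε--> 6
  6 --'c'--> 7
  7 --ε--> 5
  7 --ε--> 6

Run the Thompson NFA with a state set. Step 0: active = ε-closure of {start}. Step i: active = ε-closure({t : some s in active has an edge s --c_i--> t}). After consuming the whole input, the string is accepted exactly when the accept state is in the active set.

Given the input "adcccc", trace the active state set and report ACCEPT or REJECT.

start: ε-closure({0}) = {0}
'a' @ 1: {1,2}
'd' @ 2: {3,4,5,6}  ✓accept
'c' @ 3: {5,6,7}  ✓accept
'c' @ 4: {5,6,7}  ✓accept
'c' @ 5: {5,6,7}  ✓accept
'c' @ 6: {5,6,7}  ✓accept
end set {5,6,7} — state 5 in

Answer: ACCEPT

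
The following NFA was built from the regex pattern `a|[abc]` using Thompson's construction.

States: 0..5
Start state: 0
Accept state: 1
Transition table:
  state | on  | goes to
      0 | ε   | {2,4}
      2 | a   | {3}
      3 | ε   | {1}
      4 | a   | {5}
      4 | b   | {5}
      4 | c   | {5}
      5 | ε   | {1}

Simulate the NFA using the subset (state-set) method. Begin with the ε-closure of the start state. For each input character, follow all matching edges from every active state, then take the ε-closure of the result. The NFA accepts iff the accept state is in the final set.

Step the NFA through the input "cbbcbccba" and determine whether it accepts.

Answer: REJECT

Derivation:
initial (ε-close {0}): {0,2,4}
'c' @ 1: {1,5}  [accepting]
'b' @ 2: {}  — state set empty
rest 'bcbccba' ignored (set empty)
final: {}; accept 1 not in set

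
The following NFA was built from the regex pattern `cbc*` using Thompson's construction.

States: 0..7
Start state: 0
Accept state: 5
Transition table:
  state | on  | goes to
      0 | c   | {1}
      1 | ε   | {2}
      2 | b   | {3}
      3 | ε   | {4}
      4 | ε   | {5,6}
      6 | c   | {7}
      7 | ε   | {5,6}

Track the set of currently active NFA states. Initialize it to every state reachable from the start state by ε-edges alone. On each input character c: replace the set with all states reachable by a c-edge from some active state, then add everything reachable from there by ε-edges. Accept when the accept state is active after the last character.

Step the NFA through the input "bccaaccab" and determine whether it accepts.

initial (ε-close {0}): {0}
'b' @ 1: {}  — no active states
rest 'ccaaccab' ignored (set empty)
end set {} — state 5 not in

Answer: REJECT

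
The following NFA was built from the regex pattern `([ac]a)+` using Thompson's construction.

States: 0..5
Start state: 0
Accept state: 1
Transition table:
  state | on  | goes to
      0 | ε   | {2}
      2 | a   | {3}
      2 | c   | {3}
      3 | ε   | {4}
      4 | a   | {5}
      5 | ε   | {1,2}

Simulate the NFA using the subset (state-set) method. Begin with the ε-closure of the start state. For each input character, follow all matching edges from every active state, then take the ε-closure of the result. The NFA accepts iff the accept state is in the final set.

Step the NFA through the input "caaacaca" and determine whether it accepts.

initial (ε-close {0}): {0,2}
'c' @ 1: {3,4}
'a' @ 2: {1,2,5}  ✓accept
'a' @ 3: {3,4}
'a' @ 4: {1,2,5}  ✓accept
'c' @ 5: {3,4}
'a' @ 6: {1,2,5}  ✓accept
'c' @ 7: {3,4}
'a' @ 8: {1,2,5}  ✓accept
after full input: {1,2,5}  (accept=1 in)

Answer: ACCEPT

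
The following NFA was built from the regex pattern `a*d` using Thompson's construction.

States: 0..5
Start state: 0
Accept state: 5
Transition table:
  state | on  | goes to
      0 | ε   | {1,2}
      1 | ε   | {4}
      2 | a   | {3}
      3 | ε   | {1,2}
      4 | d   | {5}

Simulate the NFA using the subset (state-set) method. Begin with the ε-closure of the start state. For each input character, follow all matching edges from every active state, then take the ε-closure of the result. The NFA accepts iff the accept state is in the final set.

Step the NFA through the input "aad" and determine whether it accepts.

Answer: ACCEPT

Trace:
S₀ = ε-closure({0}) = {0,1,2,4}
'a' @ 1: {1,2,3,4}
'a' @ 2: {1,2,3,4}
'd' @ 3: {5}  ✓accept
end set {5} — state 5 in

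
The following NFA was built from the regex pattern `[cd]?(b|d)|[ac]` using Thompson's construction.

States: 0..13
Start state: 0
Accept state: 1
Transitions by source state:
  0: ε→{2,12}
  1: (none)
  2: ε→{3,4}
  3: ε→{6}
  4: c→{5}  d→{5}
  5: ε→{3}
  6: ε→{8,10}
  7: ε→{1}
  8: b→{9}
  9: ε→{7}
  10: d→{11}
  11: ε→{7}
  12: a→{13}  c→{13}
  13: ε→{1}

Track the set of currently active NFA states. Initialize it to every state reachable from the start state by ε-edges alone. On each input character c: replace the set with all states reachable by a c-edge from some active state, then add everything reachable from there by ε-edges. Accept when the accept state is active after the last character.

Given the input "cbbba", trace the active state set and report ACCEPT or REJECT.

start: ε-closure({0}) = {0,2,3,4,6,8,10,12}
'c' @ 1: {1,3,5,6,8,10,13}  ✓accept
'b' @ 2: {1,7,9}  ✓accept
'b' @ 3: {}  — dead — no transitions
rest 'ba' ignored (set empty)
end set {} — state 1 not in

Answer: REJECT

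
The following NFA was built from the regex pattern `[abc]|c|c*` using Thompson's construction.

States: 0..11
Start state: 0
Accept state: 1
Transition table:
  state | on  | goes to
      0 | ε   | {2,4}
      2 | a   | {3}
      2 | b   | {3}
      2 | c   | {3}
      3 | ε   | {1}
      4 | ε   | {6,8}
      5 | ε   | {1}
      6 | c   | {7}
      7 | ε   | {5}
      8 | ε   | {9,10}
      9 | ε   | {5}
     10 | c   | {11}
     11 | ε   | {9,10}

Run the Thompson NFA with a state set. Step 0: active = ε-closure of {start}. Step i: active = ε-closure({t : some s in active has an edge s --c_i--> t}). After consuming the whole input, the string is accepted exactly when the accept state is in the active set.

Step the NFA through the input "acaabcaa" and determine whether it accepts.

start: ε-closure({0}) = {0,1,2,4,5,6,8,9,10}
'a' @ 1: {1,3}  ✓accept
'c' @ 2: {}  — state set empty
rest 'aabcaa' ignored (set empty)
final: {}; accept 1 not in set

Answer: REJECT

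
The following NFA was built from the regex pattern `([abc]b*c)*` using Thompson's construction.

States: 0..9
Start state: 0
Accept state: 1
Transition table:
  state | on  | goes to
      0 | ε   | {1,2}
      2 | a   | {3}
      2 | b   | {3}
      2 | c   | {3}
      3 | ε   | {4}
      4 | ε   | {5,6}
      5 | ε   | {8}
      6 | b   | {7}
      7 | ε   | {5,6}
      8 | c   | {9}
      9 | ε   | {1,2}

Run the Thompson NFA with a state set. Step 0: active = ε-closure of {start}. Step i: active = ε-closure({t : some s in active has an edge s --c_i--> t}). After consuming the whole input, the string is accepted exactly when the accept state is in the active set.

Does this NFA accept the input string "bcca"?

start: ε-closure({0}) = {0,1,2}
'b' @ 1: {3,4,5,6,8}
'c' @ 2: {1,2,9}  [accepting]
'c' @ 3: {3,4,5,6,8}
'a' @ 4: {}  — state set empty
end set {} — state 1 not in

Answer: REJECT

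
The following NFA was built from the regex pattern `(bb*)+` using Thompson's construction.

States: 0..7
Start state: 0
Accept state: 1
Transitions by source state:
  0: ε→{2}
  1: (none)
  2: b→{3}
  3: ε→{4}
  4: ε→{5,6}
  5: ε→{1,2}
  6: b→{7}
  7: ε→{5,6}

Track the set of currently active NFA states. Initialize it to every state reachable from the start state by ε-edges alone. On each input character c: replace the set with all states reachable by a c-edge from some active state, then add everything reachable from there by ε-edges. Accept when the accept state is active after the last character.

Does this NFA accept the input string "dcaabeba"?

Answer: REJECT

Trace:
S₀ = ε-closure({0}) = {0,2}
'd' @ 1: {}  — dead — no transitions
rest 'caabeba' ignored (set empty)
final: {}; accept 1 not in set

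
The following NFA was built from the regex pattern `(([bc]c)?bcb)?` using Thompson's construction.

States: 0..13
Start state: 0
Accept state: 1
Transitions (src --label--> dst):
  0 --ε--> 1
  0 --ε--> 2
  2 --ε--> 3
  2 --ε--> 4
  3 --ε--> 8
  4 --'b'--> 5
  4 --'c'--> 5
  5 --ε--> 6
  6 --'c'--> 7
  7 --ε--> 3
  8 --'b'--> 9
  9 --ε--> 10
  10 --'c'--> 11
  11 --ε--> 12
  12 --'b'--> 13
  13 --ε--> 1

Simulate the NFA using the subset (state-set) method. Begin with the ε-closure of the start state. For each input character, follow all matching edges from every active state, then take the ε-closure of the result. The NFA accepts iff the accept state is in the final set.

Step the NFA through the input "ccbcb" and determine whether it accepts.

Answer: ACCEPT

Trace:
start: ε-closure({0}) = {0,1,2,3,4,8}
'c' @ 1: {5,6}
'c' @ 2: {3,7,8}
'b' @ 3: {9,10}
'c' @ 4: {11,12}
'b' @ 5: {1,13}  ✓accept
end set {1,13} — state 1 in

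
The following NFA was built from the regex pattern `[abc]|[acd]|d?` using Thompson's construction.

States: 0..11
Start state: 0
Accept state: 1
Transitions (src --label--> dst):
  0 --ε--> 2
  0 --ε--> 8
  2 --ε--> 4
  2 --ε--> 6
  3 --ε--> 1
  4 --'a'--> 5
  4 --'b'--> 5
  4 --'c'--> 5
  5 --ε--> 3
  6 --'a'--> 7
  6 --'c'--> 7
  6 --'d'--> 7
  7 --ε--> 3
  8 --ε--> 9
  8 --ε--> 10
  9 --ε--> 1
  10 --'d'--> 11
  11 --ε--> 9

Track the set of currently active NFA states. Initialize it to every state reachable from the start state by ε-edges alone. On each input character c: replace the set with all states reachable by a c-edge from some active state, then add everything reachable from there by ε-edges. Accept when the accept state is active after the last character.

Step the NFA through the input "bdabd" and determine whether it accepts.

initial (ε-close {0}): {0,1,2,4,6,8,9,10}
'b' @ 1: {1,3,5}  [accepting]
'd' @ 2: {}  — no active states
rest 'abd' ignored (set empty)
end set {} — state 1 not in

Answer: REJECT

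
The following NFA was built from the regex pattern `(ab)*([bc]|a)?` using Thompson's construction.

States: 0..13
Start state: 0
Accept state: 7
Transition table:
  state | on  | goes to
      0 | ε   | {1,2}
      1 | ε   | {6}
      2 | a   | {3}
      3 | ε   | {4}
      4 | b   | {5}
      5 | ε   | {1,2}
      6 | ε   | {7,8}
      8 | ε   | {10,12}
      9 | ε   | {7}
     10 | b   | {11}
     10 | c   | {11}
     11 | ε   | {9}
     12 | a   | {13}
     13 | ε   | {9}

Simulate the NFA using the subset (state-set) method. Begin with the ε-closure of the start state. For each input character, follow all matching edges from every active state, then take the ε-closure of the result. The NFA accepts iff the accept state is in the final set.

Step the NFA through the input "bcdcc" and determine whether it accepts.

Answer: REJECT

Trace:
initial (ε-close {0}): {0,1,2,6,7,8,10,12}
'b' @ 1: {7,9,11}  ✓accept
'c' @ 2: {}  — state set empty
rest 'dcc' ignored (set empty)
final: {}; accept 7 not in set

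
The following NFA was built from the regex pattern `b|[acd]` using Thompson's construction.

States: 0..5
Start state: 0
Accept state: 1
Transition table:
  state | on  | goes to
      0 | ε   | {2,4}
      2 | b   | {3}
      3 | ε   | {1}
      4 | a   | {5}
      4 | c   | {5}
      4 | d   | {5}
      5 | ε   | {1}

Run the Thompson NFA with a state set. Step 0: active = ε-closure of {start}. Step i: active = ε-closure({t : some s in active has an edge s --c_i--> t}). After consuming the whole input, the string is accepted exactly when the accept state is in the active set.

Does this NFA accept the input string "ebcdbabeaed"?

Answer: REJECT

Trace:
start: ε-closure({0}) = {0,2,4}
'e' @ 1: {}  — no active states
rest 'bcdbabeaed' ignored (set empty)
end set {} — state 1 not in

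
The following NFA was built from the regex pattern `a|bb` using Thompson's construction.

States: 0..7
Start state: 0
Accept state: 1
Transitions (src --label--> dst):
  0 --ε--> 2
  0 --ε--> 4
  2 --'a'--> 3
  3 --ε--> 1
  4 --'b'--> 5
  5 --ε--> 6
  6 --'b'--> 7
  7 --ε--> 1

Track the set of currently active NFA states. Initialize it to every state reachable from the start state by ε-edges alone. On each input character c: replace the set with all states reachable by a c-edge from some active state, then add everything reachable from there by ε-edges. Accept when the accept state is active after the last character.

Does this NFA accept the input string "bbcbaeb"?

Answer: REJECT

Steps:
initial (ε-close {0}): {0,2,4}
'b' @ 1: {5,6}
'b' @ 2: {1,7}  [accepting]
'c' @ 3: {}  — dead — no transitions
rest 'baeb' ignored (set empty)
end set {} — state 1 not in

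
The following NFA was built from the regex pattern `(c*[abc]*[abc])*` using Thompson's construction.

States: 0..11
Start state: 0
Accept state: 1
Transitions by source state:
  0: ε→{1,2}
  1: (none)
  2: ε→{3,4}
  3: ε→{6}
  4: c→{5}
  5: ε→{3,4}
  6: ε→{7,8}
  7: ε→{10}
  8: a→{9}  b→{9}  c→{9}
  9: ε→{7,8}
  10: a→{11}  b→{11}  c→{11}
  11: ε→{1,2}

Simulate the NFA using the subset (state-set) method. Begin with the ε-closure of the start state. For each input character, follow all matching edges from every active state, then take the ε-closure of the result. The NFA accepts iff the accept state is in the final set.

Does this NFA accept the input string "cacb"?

initial (ε-close {0}): {0,1,2,3,4,6,7,8,10}
'c' @ 1: {1,2,3,4,5,6,7,8,9,10,11}  (accept∈set)
'a' @ 2: {1,2,3,4,6,7,8,9,10,11}  (accept∈set)
'c' @ 3: {1,2,3,4,5,6,7,8,9,10,11}  (accept∈set)
'b' @ 4: {1,2,3,4,6,7,8,9,10,11}  (accept∈set)
end set {1,2,3,4,6,7,8,9,10,11} — state 1 in

Answer: ACCEPT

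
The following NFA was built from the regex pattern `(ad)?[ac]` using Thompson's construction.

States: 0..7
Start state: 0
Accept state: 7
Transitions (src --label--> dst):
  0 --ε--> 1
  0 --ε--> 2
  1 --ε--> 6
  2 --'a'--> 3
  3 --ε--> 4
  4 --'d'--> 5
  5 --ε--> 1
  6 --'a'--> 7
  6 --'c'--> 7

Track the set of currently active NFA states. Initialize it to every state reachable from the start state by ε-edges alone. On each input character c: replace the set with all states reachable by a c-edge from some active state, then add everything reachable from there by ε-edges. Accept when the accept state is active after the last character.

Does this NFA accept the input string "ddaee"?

Answer: REJECT

Trace:
start: ε-closure({0}) = {0,1,2,6}
'd' @ 1: {}  — state set empty
rest 'daee' ignored (set empty)
after full input: {}  (accept=7 not in)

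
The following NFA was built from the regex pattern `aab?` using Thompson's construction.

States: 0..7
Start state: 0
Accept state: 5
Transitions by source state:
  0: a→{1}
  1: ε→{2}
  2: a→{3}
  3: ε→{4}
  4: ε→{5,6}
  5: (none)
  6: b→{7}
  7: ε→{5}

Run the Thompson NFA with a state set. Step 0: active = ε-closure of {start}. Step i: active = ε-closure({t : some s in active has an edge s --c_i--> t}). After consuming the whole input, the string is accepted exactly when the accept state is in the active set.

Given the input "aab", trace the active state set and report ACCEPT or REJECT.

initial (ε-close {0}): {0}
'a' @ 1: {1,2}
'a' @ 2: {3,4,5,6}  (accept∈set)
'b' @ 3: {5,7}  (accept∈set)
end set {5,7} — state 5 in

Answer: ACCEPT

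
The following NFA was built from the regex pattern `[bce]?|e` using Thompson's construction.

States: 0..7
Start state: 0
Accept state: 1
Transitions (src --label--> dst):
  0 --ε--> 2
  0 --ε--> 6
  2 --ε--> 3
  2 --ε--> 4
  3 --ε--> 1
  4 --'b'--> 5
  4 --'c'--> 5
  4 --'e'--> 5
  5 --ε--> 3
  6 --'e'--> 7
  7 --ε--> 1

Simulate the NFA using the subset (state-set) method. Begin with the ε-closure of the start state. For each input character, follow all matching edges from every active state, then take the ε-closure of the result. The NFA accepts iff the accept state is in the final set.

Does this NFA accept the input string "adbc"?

start: ε-closure({0}) = {0,1,2,3,4,6}
'a' @ 1: {}  — dead — no transitions
rest 'dbc' ignored (set empty)
end set {} — state 1 not in

Answer: REJECT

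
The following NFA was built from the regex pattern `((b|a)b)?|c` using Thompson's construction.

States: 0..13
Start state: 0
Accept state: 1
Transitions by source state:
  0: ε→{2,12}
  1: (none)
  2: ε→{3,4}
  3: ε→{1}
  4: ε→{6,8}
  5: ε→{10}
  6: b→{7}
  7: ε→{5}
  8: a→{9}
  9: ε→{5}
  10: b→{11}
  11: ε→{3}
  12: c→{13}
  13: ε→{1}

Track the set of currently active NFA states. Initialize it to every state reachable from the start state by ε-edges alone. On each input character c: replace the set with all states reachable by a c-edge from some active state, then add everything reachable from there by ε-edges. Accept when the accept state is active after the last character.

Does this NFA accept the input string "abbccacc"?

Answer: REJECT

Trace:
S₀ = ε-closure({0}) = {0,1,2,3,4,6,8,12}
'a' @ 1: {5,9,10}
'b' @ 2: {1,3,11}  (accept∈set)
'b' @ 3: {}  — state set empty
rest 'ccacc' ignored (set empty)
final: {}; accept 1 not in set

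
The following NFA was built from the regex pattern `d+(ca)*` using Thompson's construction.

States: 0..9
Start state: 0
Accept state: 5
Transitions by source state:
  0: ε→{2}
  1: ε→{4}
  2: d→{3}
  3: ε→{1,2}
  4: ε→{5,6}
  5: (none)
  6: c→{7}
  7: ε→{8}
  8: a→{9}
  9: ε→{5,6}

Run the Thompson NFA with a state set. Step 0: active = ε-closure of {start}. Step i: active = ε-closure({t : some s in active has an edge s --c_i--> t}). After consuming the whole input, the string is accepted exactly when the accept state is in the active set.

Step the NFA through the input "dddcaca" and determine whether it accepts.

Answer: ACCEPT

Steps:
initial (ε-close {0}): {0,2}
'd' @ 1: {1,2,3,4,5,6}  ✓accept
'd' @ 2: {1,2,3,4,5,6}  ✓accept
'd' @ 3: {1,2,3,4,5,6}  ✓accept
'c' @ 4: {7,8}
'a' @ 5: {5,6,9}  ✓accept
'c' @ 6: {7,8}
'a' @ 7: {5,6,9}  ✓accept
after full input: {5,6,9}  (accept=5 in)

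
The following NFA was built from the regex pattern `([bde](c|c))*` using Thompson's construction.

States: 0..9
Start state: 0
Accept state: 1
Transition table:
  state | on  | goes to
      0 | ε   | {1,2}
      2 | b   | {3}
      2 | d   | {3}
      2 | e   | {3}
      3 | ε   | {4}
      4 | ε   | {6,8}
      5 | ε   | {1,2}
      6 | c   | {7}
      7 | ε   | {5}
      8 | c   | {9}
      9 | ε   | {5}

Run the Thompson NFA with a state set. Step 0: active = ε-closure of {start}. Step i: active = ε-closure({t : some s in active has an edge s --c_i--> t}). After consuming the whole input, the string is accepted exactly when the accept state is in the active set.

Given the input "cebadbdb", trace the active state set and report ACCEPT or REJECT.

S₀ = ε-closure({0}) = {0,1,2}
'c' @ 1: {}  — dead — no transitions
rest 'ebadbdb' ignored (set empty)
after full input: {}  (accept=1 not in)

Answer: REJECT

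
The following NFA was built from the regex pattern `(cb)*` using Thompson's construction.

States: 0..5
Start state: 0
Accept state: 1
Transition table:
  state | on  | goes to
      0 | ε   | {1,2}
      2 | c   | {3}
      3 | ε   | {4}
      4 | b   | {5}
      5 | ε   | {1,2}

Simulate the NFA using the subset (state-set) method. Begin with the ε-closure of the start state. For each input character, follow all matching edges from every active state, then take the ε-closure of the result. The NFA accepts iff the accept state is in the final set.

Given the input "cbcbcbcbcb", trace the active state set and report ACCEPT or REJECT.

S₀ = ε-closure({0}) = {0,1,2}
'c' @ 1: {3,4}
'b' @ 2: {1,2,5}  ✓accept
'c' @ 3: {3,4}
'b' @ 4: {1,2,5}  ✓accept
'c' @ 5: {3,4}
'b' @ 6: {1,2,5}  ✓accept
'c' @ 7: {3,4}
'b' @ 8: {1,2,5}  ✓accept
'c' @ 9: {3,4}
'b' @ 10: {1,2,5}  ✓accept
after full input: {1,2,5}  (accept=1 in)

Answer: ACCEPT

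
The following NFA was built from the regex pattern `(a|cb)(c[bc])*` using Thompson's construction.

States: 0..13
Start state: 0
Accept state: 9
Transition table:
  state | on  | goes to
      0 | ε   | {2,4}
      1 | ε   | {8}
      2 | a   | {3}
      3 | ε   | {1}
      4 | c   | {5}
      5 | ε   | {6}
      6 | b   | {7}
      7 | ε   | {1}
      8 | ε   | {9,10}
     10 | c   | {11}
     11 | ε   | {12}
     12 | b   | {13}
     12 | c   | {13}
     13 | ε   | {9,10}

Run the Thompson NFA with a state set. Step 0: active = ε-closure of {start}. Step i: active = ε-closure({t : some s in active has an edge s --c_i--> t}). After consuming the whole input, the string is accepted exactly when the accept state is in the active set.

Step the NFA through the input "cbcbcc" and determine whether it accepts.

Answer: ACCEPT

Derivation:
S₀ = ε-closure({0}) = {0,2,4}
'c' @ 1: {5,6}
'b' @ 2: {1,7,8,9,10}  (accept∈set)
'c' @ 3: {11,12}
'b' @ 4: {9,10,13}  (accept∈set)
'c' @ 5: {11,12}
'c' @ 6: {9,10,13}  (accept∈set)
final: {9,10,13}; accept 9 in set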